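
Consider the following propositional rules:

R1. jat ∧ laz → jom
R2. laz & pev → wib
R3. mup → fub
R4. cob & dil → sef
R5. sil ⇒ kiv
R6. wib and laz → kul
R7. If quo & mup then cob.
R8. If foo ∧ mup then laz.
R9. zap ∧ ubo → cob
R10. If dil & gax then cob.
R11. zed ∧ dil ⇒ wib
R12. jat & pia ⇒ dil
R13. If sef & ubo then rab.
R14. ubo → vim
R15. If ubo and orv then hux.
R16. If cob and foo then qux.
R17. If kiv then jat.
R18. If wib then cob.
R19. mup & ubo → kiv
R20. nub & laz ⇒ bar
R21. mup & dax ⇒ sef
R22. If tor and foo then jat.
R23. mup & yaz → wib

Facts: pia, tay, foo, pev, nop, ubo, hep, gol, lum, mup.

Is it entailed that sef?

Yes

laz  (by R8: foo, mup)
kiv  (by R19: mup, ubo)
wib  (by R2: laz, pev)
jat  (by R17: kiv)
cob  (by R18: wib)
dil  (by R12: jat, pia)
sef  (by R4: cob, dil)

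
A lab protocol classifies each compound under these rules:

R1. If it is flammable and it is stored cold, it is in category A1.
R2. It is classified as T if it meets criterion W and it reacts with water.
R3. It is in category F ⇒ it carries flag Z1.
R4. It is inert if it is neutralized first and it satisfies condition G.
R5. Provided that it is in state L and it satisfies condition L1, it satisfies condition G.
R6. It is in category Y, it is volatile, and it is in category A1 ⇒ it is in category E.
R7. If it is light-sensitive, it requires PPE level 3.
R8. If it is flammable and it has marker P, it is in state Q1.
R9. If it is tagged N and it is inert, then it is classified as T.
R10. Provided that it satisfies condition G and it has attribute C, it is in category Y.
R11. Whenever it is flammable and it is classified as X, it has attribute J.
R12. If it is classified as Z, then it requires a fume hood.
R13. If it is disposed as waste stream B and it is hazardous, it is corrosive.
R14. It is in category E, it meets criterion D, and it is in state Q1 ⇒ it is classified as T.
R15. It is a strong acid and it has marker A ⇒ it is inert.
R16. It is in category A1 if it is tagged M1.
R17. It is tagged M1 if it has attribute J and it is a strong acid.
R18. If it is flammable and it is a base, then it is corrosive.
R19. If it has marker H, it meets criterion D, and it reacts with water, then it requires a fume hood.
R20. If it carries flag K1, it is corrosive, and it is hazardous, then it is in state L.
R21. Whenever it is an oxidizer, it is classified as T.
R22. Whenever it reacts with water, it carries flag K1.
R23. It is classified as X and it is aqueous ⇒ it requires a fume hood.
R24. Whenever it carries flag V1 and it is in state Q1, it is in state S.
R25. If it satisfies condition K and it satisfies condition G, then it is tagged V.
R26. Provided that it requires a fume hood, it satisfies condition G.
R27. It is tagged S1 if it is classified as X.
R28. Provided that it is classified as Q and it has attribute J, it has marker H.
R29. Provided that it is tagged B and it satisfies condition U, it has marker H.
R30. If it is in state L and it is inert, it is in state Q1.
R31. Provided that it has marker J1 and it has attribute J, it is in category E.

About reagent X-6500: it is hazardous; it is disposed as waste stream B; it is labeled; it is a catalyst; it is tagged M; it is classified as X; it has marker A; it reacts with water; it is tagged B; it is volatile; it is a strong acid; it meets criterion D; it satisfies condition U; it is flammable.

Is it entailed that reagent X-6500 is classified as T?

No

Forward chaining from the given facts derives: has attribute J, is corrosive, is inert, is tagged M1, carries flag K1, is tagged S1, has marker H, is in category A1, requires a fume hood, is in state L, satisfies condition G, is in state Q1.
Rules concluding "it is classified as T": R2 needs "it meets criterion W"; R9 needs "it is tagged N"; R14 needs "it is in category E"; R21 needs "it is an oxidizer" — none of these are established.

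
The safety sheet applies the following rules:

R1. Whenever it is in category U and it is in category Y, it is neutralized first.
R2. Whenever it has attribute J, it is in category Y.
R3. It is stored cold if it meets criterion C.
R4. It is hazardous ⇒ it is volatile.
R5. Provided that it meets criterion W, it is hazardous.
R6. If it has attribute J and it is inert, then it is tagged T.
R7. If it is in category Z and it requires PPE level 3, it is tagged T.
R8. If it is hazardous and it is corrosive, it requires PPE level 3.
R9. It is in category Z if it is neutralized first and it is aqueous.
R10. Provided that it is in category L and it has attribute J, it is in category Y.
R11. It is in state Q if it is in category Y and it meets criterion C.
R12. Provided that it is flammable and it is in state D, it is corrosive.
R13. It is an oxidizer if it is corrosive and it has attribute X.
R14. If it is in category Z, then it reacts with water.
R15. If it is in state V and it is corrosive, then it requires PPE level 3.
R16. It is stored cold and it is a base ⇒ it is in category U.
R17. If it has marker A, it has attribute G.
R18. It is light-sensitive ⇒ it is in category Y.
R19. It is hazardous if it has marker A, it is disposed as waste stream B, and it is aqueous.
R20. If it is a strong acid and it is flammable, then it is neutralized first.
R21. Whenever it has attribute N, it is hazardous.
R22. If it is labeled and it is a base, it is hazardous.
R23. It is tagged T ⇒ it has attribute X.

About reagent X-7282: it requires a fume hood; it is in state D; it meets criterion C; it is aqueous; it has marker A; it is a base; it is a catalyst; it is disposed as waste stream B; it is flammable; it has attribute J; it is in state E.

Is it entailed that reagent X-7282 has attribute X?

Yes

By R2 (it has attribute J): it is in category Y.
By R3 (it meets criterion C): it is stored cold.
By R12 (it is flammable, it is in state D): it is corrosive.
By R16 (it is stored cold, it is a base): it is in category U.
By R19 (it has marker A, it is disposed as waste stream B, it is aqueous): it is hazardous.
By R1 (it is in category U, it is in category Y): it is neutralized first.
By R8 (it is hazardous, it is corrosive): it requires PPE level 3.
By R9 (it is neutralized first, it is aqueous): it is in category Z.
By R7 (it is in category Z, it requires PPE level 3): it is tagged T.
By R23 (it is tagged T): it has attribute X.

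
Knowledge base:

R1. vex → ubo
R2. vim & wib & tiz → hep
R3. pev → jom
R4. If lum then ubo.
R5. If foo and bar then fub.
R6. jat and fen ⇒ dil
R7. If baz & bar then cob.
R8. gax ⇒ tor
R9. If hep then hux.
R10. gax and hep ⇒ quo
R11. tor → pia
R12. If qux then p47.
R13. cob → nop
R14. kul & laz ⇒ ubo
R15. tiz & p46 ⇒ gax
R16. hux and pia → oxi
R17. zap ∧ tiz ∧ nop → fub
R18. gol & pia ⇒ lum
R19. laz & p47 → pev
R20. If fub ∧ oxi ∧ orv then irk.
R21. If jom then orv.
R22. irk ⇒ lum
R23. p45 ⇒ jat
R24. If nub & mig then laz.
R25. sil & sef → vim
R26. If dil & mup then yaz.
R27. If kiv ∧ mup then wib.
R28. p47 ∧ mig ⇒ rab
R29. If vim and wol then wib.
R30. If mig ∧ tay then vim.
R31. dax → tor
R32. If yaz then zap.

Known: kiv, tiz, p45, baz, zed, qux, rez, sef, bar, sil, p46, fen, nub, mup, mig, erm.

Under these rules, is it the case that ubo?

Yes

cob  (by R7: baz, bar)
p47  (by R12: qux)
nop  (by R13: cob)
gax  (by R15: tiz, p46)
jat  (by R23: p45)
laz  (by R24: nub, mig)
vim  (by R25: sil, sef)
wib  (by R27: kiv, mup)
hep  (by R2: vim, wib, tiz)
dil  (by R6: jat, fen)
tor  (by R8: gax)
hux  (by R9: hep)
pia  (by R11: tor)
oxi  (by R16: hux, pia)
pev  (by R19: laz, p47)
yaz  (by R26: dil, mup)
zap  (by R32: yaz)
jom  (by R3: pev)
fub  (by R17: zap, tiz, nop)
orv  (by R21: jom)
irk  (by R20: fub, oxi, orv)
lum  (by R22: irk)
ubo  (by R4: lum)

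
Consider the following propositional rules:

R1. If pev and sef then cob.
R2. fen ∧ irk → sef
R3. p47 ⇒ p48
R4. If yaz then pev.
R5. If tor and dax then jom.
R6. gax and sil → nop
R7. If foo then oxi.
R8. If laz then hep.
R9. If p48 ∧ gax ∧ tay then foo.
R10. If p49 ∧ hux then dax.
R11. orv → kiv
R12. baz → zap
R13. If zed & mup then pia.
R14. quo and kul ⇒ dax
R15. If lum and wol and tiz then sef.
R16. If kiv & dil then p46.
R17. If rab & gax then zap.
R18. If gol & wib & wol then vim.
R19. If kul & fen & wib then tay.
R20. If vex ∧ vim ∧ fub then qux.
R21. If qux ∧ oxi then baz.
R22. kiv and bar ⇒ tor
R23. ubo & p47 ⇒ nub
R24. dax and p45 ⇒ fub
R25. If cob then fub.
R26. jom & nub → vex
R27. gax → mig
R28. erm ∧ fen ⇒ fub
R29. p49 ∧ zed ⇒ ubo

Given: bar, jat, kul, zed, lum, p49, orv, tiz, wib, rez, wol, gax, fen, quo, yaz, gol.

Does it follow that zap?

No

Forward chaining from the given facts derives: pev, kiv, dax, sef, vim, tay, tor, mig, ubo, cob, jom, fub.
Rules concluding zap: R12 needs baz; R17 needs rab — none of these are established.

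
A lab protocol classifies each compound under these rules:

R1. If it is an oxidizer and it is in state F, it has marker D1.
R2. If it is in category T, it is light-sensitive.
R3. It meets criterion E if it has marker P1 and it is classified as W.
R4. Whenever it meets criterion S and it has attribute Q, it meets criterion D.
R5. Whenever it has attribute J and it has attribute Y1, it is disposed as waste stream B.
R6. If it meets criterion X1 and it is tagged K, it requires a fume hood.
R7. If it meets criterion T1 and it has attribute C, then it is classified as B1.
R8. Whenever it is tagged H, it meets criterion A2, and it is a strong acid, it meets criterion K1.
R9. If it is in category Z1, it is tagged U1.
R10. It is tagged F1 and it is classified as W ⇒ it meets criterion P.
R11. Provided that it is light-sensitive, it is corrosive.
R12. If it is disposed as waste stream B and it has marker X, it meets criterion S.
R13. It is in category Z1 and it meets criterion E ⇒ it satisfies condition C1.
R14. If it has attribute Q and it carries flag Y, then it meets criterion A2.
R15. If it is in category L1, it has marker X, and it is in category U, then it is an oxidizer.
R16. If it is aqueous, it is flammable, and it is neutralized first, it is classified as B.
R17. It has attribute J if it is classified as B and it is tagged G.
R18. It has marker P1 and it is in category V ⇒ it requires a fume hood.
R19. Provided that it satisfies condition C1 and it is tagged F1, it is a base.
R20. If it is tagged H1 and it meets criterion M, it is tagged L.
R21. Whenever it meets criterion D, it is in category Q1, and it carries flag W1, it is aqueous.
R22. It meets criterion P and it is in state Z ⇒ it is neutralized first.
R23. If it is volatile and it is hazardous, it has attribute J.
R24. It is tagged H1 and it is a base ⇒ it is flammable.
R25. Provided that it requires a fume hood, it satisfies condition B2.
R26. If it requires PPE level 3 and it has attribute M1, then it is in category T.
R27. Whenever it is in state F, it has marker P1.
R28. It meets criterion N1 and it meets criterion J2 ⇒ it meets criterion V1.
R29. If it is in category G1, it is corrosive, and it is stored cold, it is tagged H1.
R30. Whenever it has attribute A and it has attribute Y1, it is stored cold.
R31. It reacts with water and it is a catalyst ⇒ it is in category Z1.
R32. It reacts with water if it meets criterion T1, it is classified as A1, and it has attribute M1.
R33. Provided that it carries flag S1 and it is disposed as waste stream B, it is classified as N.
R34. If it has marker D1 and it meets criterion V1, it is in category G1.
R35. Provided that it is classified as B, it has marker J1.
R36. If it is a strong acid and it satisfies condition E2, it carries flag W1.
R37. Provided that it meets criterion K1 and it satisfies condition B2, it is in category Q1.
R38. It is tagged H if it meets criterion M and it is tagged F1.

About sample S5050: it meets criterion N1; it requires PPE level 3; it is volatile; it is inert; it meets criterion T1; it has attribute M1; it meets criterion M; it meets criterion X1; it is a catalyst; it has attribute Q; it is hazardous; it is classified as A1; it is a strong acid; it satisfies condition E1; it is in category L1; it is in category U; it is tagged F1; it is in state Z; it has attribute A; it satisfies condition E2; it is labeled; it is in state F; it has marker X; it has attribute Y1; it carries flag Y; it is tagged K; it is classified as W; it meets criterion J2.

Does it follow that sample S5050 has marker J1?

Yes

By R6 (it meets criterion X1, it is tagged K): it requires a fume hood.
By R10 (it is tagged F1, it is classified as W): it meets criterion P.
By R14 (it has attribute Q, it carries flag Y): it meets criterion A2.
By R15 (it is in category L1, it has marker X, it is in category U): it is an oxidizer.
By R22 (it meets criterion P, it is in state Z): it is neutralized first.
By R23 (it is volatile, it is hazardous): it has attribute J.
By R25 (it requires a fume hood): it satisfies condition B2.
By R26 (it requires PPE level 3, it has attribute M1): it is in category T.
By R27 (it is in state F): it has marker P1.
By R28 (it meets criterion N1, it meets criterion J2): it meets criterion V1.
By R30 (it has attribute A, it has attribute Y1): it is stored cold.
By R32 (it meets criterion T1, it is classified as A1, it has attribute M1): it reacts with water.
By R36 (it is a strong acid, it satisfies condition E2): it carries flag W1.
By R38 (it meets criterion M, it is tagged F1): it is tagged H.
By R1 (it is an oxidizer, it is in state F): it has marker D1.
By R2 (it is in category T): it is light-sensitive.
By R3 (it has marker P1, it is classified as W): it meets criterion E.
By R5 (it has attribute J, it has attribute Y1): it is disposed as waste stream B.
By R8 (it is tagged H, it meets criterion A2, it is a strong acid): it meets criterion K1.
By R11 (it is light-sensitive): it is corrosive.
By R12 (it is disposed as waste stream B, it has marker X): it meets criterion S.
By R31 (it reacts with water, it is a catalyst): it is in category Z1.
By R34 (it has marker D1, it meets criterion V1): it is in category G1.
By R37 (it meets criterion K1, it satisfies condition B2): it is in category Q1.
By R4 (it meets criterion S, it has attribute Q): it meets criterion D.
By R13 (it is in category Z1, it meets criterion E): it satisfies condition C1.
By R19 (it satisfies condition C1, it is tagged F1): it is a base.
By R21 (it meets criterion D, it is in category Q1, it carries flag W1): it is aqueous.
By R29 (it is in category G1, it is corrosive, it is stored cold): it is tagged H1.
By R24 (it is tagged H1, it is a base): it is flammable.
By R16 (it is aqueous, it is flammable, it is neutralized first): it is classified as B.
By R35 (it is classified as B): it has marker J1.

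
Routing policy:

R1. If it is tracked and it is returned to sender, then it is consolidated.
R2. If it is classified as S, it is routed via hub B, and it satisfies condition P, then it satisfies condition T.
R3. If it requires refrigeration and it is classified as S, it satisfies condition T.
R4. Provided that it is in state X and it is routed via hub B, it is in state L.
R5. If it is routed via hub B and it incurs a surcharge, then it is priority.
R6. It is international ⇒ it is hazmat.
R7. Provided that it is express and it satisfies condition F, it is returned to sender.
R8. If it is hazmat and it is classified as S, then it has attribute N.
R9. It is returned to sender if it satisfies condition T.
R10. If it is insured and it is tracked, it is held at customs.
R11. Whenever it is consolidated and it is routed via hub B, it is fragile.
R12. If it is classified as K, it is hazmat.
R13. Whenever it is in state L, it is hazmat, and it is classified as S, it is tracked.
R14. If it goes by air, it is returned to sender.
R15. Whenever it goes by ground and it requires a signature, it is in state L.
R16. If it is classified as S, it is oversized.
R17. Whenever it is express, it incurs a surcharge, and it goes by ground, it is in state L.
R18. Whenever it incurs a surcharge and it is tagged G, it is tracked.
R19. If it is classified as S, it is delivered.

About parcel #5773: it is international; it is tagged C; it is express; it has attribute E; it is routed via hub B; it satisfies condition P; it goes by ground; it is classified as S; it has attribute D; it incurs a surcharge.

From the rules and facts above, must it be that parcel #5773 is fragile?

By R2 (it is classified as S, it is routed via hub B, it satisfies condition P): it satisfies condition T.
By R6 (it is international): it is hazmat.
By R9 (it satisfies condition T): it is returned to sender.
By R17 (it is express, it incurs a surcharge, it goes by ground): it is in state L.
By R13 (it is in state L, it is hazmat, it is classified as S): it is tracked.
By R1 (it is tracked, it is returned to sender): it is consolidated.
By R11 (it is consolidated, it is routed via hub B): it is fragile.

Yes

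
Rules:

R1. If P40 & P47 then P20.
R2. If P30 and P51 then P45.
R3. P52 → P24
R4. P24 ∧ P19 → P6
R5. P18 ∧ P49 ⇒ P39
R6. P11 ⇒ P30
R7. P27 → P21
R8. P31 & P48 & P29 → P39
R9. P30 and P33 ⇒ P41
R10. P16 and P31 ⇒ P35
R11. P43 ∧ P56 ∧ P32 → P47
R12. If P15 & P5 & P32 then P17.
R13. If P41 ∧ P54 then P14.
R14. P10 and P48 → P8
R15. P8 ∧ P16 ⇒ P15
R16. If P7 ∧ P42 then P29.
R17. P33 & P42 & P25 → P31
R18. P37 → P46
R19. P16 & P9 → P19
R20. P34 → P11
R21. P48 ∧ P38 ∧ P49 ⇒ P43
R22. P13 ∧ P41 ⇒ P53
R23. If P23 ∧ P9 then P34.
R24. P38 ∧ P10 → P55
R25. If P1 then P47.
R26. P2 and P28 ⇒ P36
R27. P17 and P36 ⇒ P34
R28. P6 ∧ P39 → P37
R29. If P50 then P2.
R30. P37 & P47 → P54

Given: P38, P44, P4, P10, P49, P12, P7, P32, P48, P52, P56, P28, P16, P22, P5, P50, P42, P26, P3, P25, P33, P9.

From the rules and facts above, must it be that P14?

Yes

P24  (by R3: P52)
P8  (by R14: P10, P48)
P15  (by R15: P8, P16)
P29  (by R16: P7, P42)
P31  (by R17: P33, P42, P25)
P19  (by R19: P16, P9)
P43  (by R21: P48, P38, P49)
P2  (by R29: P50)
P6  (by R4: P24, P19)
P39  (by R8: P31, P48, P29)
P47  (by R11: P43, P56, P32)
P17  (by R12: P15, P5, P32)
P36  (by R26: P2, P28)
P34  (by R27: P17, P36)
P37  (by R28: P6, P39)
P54  (by R30: P37, P47)
P11  (by R20: P34)
P30  (by R6: P11)
P41  (by R9: P30, P33)
P14  (by R13: P41, P54)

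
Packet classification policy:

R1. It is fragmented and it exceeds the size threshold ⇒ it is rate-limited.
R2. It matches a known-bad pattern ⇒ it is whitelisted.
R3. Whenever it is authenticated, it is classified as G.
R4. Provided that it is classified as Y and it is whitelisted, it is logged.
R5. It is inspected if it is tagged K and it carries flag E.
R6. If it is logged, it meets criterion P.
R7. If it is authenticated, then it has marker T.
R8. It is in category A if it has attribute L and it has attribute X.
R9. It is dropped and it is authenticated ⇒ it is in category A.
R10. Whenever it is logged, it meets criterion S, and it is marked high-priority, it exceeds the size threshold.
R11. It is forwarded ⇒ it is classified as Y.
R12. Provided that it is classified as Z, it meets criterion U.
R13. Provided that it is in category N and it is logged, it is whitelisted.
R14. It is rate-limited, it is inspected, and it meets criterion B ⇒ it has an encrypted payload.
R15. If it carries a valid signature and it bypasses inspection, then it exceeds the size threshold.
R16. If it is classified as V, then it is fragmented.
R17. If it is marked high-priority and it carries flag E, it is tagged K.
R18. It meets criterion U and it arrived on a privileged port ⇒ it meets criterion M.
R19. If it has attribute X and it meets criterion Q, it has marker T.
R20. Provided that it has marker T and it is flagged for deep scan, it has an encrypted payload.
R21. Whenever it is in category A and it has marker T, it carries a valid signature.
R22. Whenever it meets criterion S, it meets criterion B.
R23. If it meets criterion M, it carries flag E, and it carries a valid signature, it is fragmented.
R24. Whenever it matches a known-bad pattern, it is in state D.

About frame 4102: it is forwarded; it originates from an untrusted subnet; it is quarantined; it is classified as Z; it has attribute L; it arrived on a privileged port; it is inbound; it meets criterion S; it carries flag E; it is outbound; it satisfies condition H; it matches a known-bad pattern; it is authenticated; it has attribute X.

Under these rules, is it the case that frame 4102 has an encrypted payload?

No

Forward chaining from the given facts derives: is whitelisted, is classified as G, has marker T, is in category A, is classified as Y, meets criterion U, meets criterion M, carries a valid signature, meets criterion B, is fragmented, is in state D, is logged, meets criterion P.
Rules concluding "it has an encrypted payload": R14 needs "it is rate-limited"; R20 needs "it is flagged for deep scan" — none of these are established.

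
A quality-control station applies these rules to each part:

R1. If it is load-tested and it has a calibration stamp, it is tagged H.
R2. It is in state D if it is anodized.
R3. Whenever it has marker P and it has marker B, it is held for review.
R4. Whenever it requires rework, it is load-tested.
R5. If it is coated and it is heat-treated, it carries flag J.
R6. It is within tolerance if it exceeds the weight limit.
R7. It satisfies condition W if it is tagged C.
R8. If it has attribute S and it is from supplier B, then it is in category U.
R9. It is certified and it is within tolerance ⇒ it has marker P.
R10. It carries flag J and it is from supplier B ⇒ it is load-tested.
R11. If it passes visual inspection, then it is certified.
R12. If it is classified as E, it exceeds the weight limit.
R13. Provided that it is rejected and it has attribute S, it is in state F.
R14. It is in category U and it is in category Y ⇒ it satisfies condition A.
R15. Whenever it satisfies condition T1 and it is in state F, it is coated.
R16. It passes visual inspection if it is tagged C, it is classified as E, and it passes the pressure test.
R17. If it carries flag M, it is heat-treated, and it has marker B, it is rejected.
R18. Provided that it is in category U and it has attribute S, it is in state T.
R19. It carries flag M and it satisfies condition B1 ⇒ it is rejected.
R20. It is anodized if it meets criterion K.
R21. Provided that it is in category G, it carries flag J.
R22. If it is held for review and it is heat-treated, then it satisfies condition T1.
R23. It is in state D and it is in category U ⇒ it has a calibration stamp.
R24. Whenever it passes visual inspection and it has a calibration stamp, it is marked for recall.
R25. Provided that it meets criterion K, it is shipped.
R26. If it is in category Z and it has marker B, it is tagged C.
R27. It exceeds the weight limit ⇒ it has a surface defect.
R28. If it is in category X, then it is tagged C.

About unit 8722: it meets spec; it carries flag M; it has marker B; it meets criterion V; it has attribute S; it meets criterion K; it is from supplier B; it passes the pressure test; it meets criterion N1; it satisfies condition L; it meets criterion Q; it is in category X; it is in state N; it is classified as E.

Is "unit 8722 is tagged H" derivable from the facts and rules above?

Forward chaining from the given facts derives: is in category U, exceeds the weight limit, is in state T, is anodized, is shipped, has a surface defect, is tagged C, is in state D, is within tolerance, satisfies condition W, passes visual inspection, has a calibration stamp, is marked for recall, is certified, has marker P, is held for review.
The only rule concluding "it is tagged H" is R1, which needs "it is load-tested"; that is never established.

No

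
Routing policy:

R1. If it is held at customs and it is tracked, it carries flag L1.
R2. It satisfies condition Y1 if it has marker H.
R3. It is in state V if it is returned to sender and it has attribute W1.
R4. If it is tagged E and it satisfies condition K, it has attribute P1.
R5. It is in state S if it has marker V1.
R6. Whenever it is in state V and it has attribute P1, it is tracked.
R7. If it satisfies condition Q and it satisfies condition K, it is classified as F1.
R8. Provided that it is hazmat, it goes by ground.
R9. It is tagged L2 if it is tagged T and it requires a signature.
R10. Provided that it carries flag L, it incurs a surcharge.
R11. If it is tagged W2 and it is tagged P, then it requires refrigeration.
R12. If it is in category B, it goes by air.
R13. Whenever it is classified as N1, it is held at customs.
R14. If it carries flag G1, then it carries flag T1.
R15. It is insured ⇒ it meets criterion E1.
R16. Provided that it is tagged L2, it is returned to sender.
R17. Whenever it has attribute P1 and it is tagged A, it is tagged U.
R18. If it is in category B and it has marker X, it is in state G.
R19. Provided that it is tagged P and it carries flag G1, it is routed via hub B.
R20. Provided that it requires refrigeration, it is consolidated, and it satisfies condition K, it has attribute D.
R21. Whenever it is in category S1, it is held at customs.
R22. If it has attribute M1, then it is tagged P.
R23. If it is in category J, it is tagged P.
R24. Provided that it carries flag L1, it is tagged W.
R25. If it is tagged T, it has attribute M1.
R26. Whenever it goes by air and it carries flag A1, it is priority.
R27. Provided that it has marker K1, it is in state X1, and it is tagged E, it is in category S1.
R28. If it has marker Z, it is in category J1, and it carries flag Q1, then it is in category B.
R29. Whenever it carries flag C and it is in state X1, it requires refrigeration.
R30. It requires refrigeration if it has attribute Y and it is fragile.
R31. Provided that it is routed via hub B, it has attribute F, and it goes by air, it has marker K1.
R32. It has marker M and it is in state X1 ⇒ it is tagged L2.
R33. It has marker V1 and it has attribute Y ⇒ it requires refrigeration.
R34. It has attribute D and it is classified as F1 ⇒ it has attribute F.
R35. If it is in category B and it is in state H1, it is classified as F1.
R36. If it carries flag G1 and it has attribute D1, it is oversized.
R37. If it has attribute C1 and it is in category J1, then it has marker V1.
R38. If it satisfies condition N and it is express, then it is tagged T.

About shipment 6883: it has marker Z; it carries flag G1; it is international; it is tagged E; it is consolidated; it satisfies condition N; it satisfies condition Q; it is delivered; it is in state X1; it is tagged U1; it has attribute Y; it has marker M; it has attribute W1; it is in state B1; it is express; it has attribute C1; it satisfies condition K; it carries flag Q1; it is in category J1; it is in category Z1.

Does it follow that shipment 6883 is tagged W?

By R4 (it is tagged E, it satisfies condition K): it has attribute P1.
By R7 (it satisfies condition Q, it satisfies condition K): it is classified as F1.
By R28 (it has marker Z, it is in category J1, it carries flag Q1): it is in category B.
By R32 (it has marker M, it is in state X1): it is tagged L2.
By R37 (it has attribute C1, it is in category J1): it has marker V1.
By R38 (it satisfies condition N, it is express): it is tagged T.
By R12 (it is in category B): it goes by air.
By R16 (it is tagged L2): it is returned to sender.
By R25 (it is tagged T): it has attribute M1.
By R33 (it has marker V1, it has attribute Y): it requires refrigeration.
By R3 (it is returned to sender, it has attribute W1): it is in state V.
By R6 (it is in state V, it has attribute P1): it is tracked.
By R20 (it requires refrigeration, it is consolidated, it satisfies condition K): it has attribute D.
By R22 (it has attribute M1): it is tagged P.
By R34 (it has attribute D, it is classified as F1): it has attribute F.
By R19 (it is tagged P, it carries flag G1): it is routed via hub B.
By R31 (it is routed via hub B, it has attribute F, it goes by air): it has marker K1.
By R27 (it has marker K1, it is in state X1, it is tagged E): it is in category S1.
By R21 (it is in category S1): it is held at customs.
By R1 (it is held at customs, it is tracked): it carries flag L1.
By R24 (it carries flag L1): it is tagged W.

Yes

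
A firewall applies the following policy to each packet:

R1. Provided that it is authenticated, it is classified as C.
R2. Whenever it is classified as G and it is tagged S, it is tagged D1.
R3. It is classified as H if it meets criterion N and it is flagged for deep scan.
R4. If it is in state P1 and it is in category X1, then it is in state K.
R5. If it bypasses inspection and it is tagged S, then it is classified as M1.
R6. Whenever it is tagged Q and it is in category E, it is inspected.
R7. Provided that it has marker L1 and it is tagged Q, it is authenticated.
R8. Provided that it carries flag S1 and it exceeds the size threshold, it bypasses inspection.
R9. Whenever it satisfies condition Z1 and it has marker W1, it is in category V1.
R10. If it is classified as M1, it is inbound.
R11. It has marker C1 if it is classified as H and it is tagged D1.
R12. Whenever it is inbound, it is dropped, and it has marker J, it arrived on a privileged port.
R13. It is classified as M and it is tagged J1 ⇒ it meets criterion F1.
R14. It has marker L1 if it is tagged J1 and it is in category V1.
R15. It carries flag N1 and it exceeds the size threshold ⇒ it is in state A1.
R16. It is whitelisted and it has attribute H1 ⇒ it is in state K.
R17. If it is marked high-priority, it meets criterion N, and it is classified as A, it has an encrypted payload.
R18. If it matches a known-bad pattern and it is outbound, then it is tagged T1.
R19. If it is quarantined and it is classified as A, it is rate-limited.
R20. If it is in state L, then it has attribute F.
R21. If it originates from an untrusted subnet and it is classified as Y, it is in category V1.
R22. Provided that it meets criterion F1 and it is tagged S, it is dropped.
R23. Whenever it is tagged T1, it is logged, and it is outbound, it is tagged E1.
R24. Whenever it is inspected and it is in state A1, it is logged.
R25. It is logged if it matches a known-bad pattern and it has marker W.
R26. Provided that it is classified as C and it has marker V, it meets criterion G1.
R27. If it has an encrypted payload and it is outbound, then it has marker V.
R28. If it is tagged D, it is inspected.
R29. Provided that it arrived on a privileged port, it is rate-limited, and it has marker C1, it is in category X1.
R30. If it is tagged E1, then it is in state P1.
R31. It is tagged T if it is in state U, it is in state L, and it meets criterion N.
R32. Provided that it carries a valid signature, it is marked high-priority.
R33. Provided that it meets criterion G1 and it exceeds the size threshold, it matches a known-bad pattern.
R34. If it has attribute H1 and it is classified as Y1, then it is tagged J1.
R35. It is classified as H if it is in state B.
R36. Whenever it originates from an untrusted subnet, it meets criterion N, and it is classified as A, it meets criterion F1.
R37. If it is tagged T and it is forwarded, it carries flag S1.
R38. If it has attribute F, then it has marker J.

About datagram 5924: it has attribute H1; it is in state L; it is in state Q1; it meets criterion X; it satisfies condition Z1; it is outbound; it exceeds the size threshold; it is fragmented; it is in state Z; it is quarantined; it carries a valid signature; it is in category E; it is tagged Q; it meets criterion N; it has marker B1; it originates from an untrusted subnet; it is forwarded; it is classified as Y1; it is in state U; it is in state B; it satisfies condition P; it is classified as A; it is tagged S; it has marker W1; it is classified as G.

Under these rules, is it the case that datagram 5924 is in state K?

No

Forward chaining from the given facts derives: is tagged D1, is inspected, is in category V1, is rate-limited, has attribute F, is tagged T, is marked high-priority, is tagged J1, is classified as H, meets criterion F1, carries flag S1, has marker J, bypasses inspection, has marker C1, has marker L1, has an encrypted payload, is dropped, has marker V, is classified as M1, is authenticated, is inbound, arrived on a privileged port, is in category X1, is classified as C, meets criterion G1, matches a known-bad pattern, is tagged T1.
Rules concluding "it is in state K": R4 needs "it is in state P1"; R16 needs "it is whitelisted" — none of these are established.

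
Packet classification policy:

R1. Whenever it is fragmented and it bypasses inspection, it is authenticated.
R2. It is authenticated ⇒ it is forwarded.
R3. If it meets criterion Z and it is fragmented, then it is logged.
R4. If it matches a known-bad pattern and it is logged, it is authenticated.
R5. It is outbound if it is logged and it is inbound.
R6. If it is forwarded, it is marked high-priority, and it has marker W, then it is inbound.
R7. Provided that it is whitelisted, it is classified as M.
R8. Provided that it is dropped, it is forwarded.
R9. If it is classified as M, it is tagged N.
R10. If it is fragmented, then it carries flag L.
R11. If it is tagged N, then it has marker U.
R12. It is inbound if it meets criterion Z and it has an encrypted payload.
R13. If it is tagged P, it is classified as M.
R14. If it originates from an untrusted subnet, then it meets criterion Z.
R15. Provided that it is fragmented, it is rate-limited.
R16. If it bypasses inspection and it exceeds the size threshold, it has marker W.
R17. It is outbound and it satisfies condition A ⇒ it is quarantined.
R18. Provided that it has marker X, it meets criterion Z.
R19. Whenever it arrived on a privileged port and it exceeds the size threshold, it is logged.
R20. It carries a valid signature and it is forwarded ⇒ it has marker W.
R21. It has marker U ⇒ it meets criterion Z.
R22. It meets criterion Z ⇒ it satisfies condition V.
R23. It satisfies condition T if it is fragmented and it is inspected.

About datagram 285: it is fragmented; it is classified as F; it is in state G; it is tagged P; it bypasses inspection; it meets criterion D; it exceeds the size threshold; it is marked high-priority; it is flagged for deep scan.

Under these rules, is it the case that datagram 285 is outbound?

Yes

By R1 (it is fragmented, it bypasses inspection): it is authenticated.
By R2 (it is authenticated): it is forwarded.
By R13 (it is tagged P): it is classified as M.
By R16 (it bypasses inspection, it exceeds the size threshold): it has marker W.
By R6 (it is forwarded, it is marked high-priority, it has marker W): it is inbound.
By R9 (it is classified as M): it is tagged N.
By R11 (it is tagged N): it has marker U.
By R21 (it has marker U): it meets criterion Z.
By R3 (it meets criterion Z, it is fragmented): it is logged.
By R5 (it is logged, it is inbound): it is outbound.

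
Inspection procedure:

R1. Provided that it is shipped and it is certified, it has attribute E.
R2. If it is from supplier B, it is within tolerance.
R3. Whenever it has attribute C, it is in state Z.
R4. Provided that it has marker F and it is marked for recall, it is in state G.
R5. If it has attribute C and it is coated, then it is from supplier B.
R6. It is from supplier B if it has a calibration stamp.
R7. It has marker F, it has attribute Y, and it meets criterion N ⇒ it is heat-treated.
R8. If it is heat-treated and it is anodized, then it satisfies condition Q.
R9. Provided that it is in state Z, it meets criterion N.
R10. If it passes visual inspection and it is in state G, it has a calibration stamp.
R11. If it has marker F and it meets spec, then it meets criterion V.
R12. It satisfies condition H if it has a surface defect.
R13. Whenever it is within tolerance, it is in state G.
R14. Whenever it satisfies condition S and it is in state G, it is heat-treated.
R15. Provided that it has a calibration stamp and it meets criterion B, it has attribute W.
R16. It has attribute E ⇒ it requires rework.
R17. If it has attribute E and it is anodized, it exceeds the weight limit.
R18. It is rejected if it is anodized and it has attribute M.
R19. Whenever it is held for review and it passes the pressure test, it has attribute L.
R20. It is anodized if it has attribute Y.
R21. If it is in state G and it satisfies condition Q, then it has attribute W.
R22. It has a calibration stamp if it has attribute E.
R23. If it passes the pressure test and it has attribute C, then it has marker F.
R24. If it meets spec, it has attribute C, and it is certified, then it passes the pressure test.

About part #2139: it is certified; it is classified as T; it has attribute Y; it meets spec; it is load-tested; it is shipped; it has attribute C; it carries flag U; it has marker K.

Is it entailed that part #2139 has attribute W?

By R1 (it is shipped, it is certified): it has attribute E.
By R3 (it has attribute C): it is in state Z.
By R9 (it is in state Z): it meets criterion N.
By R20 (it has attribute Y): it is anodized.
By R22 (it has attribute E): it has a calibration stamp.
By R24 (it meets spec, it has attribute C, it is certified): it passes the pressure test.
By R6 (it has a calibration stamp): it is from supplier B.
By R23 (it passes the pressure test, it has attribute C): it has marker F.
By R2 (it is from supplier B): it is within tolerance.
By R7 (it has marker F, it has attribute Y, it meets criterion N): it is heat-treated.
By R8 (it is heat-treated, it is anodized): it satisfies condition Q.
By R13 (it is within tolerance): it is in state G.
By R21 (it is in state G, it satisfies condition Q): it has attribute W.

Yes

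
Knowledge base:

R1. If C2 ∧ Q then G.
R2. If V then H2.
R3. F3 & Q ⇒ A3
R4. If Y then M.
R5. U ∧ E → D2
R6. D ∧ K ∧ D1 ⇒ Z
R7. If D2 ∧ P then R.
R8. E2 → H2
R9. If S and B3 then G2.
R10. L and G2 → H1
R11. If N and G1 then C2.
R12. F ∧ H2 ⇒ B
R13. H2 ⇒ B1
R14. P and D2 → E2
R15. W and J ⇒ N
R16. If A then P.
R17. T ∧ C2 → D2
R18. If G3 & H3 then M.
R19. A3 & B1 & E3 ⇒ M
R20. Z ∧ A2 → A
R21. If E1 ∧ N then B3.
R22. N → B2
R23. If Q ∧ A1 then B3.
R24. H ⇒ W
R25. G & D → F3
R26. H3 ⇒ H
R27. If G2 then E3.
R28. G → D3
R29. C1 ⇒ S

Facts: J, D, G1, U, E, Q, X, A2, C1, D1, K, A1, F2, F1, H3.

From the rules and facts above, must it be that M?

D2  (by R5: U, E)
Z  (by R6: D, K, D1)
A  (by R20: Z, A2)
B3  (by R23: Q, A1)
H  (by R26: H3)
S  (by R29: C1)
G2  (by R9: S, B3)
P  (by R16: A)
W  (by R24: H)
E3  (by R27: G2)
E2  (by R14: P, D2)
N  (by R15: W, J)
H2  (by R8: E2)
C2  (by R11: N, G1)
B1  (by R13: H2)
G  (by R1: C2, Q)
F3  (by R25: G, D)
A3  (by R3: F3, Q)
M  (by R19: A3, B1, E3)

Yes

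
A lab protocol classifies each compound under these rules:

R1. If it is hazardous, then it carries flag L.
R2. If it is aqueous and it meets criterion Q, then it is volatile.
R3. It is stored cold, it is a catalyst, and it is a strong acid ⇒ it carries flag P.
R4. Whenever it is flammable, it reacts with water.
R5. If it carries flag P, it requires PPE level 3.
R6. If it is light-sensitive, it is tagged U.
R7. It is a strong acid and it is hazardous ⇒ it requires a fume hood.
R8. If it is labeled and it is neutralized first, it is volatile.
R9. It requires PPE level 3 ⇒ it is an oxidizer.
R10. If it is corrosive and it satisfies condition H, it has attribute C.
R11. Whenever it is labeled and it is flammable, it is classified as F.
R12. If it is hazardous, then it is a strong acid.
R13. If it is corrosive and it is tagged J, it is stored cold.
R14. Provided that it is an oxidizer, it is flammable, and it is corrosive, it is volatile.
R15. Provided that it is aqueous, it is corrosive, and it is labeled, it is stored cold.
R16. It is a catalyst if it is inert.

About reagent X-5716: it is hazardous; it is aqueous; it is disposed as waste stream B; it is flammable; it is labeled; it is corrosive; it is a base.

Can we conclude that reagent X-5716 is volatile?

Forward chaining from the given facts derives: carries flag L, reacts with water, is classified as F, is a strong acid, is stored cold, requires a fume hood.
Rules concluding "it is volatile": R2 needs "it meets criterion Q"; R8 needs "it is neutralized first"; R14 needs "it is an oxidizer" — none of these are established.

No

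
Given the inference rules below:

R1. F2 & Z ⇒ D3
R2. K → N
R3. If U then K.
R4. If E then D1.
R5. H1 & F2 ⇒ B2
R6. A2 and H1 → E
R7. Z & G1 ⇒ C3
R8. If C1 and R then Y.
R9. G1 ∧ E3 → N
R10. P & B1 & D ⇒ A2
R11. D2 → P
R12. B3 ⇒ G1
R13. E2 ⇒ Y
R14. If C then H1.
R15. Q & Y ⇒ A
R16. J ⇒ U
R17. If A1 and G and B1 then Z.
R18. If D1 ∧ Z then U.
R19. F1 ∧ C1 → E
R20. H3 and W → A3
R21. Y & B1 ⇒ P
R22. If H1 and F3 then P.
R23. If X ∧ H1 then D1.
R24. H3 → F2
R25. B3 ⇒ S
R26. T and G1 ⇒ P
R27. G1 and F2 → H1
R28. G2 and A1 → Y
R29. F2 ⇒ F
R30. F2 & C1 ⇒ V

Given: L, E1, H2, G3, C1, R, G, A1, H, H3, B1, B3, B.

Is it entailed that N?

Forward chaining from the given facts derives: Y, G1, Z, P, F2, S, H1, F, V, D3, B2, C3.
Rules concluding N: R2 needs K; R9 needs E3 — none of these are established.

No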